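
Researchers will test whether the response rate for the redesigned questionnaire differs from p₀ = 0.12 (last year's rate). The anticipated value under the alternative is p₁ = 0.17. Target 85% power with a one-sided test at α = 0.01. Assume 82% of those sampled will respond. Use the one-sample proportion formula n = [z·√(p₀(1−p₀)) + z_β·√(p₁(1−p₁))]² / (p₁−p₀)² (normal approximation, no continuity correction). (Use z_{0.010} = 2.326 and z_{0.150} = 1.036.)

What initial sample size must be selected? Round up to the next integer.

n = [z_α·√(p₀q₀) + z_β·√(p₁q₁)]² / (p₁ − p₀)²
  = [2.326·√(0.12·0.88) + 1.036·√(0.17·0.83)]² / (0.05)²
  = [2.326·0.3250 + 1.036·0.3756]² / 0.0025
  = [1.1450]² / 0.0025
  = 524.42
Adjust for 82% response: 524.42 / 0.82 = 639.54.
Round up → n = 640.

n = 640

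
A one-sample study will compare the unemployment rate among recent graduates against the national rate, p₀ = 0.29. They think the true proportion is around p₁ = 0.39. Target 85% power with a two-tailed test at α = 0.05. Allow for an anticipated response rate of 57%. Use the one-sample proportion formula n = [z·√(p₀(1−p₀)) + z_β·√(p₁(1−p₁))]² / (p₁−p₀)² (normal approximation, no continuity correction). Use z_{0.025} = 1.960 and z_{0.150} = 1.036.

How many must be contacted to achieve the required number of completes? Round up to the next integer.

n = [z_{α/2}·√(p₀q₀) + z_β·√(p₁q₁)]² / (p₁ − p₀)²
  = [1.960·√(0.29·0.71) + 1.036·√(0.39·0.61)]² / (0.10)²
  = [1.960·0.4538 + 1.036·0.4877]² / 0.0100
  = [1.3947]² / 0.0100
  = 194.51
Adjust for 57% response: 194.51 / 0.57 = 341.25.
Round up → n = 342.

n = 342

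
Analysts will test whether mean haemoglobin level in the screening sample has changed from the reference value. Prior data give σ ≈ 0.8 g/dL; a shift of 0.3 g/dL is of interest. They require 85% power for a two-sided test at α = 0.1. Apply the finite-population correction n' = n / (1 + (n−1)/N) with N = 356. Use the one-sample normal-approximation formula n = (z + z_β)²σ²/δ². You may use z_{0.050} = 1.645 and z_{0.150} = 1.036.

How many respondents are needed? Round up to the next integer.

n = (z_{α/2} + z_β)² · σ² / δ²
  = (1.645 + 1.036)² · 0.8² / 0.3²
  = 7.1878 · 0.64 / 0.09
  = 51.11
Finite-population correction (N = 356): 51.11 / (1 + (51.11 − 1)/356) = 44.81.
Round up → n = 45.

n = 45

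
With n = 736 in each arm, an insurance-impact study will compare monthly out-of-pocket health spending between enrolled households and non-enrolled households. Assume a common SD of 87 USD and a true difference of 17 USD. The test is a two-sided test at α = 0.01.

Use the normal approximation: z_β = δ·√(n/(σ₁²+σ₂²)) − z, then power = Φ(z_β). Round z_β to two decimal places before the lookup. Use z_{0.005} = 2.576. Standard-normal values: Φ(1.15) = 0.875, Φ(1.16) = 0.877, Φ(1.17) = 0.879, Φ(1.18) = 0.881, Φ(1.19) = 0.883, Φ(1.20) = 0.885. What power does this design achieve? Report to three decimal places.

Power ≈ 0.879

z_β = δ·√(n/(σ₁²+σ₂²)) − z_{α/2}
    = 17 · √(736/15138) − 2.576
    = 17 · 0.22050 − 2.576
    = 3.7485 − 2.576 = 1.1725 → 1.17
Power = Φ(1.17) = 0.879.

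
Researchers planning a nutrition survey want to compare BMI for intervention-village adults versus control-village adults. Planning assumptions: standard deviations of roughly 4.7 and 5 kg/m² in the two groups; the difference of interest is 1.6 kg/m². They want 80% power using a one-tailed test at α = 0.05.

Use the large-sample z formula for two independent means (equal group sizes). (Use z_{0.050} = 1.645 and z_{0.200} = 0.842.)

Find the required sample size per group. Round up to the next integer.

n = 114 per group

n = (z_α + z_β)² · (σ₁² + σ₂²) / δ²
  = (1.645 + 0.842)² · (4.7² + 5² = 47.09) / 1.6²
  = 6.1852 · 47.09 / 2.56
  = 113.77
Round up → n = 114 per group.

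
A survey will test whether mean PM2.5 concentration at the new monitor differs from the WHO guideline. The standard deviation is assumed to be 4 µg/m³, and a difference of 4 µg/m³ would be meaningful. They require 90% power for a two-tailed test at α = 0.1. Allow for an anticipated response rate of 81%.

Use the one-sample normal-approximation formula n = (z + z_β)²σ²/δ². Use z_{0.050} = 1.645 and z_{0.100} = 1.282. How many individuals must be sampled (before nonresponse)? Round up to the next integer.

n = 11

n = (z_{α/2} + z_β)² · σ² / δ²
  = (1.645 + 1.282)² · 4² / 4²
  = 8.5673 · 16 / 16
  = 8.57
Adjust for 81% response: 8.57 / 0.81 = 10.58.
Round up → n = 11.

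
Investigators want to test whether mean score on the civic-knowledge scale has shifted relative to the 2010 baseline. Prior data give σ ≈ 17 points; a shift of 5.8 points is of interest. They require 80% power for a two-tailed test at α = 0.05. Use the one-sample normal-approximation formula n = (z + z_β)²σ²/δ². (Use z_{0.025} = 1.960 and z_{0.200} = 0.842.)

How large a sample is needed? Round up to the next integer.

n = (z_{α/2} + z_β)² · σ² / δ²
  = (1.960 + 0.842)² · 17² / 5.8²
  = 7.8512 · 289 / 33.64
  = 67.45
Round up → n = 68.

n = 68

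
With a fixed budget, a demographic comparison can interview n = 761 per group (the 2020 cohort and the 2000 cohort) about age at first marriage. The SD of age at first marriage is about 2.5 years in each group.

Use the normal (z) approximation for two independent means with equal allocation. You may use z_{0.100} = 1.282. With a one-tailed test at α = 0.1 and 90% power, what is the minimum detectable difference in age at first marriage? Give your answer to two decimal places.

δ = (z_α + z_β) · √((σ₁²+σ₂²)/n)
  = (1.282 + 1.282) · √(12.5/761)
  = 2.564 · √0.01643
  = 2.564 · 0.1282
  = 0.3286

Minimum detectable difference ≈ 0.33 years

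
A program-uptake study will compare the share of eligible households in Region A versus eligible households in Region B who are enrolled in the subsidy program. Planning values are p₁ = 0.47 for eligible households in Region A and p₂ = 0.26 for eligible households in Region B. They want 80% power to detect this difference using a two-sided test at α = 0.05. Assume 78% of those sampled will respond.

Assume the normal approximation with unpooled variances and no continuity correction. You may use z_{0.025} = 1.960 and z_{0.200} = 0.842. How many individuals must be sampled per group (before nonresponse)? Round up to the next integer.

n = (z_{α/2} + z_β)² · [p₁(1−p₁) + p₂(1−p₂)] / (p₁ − p₂)²
  = (1.960 + 0.842)² · (0.47·0.53 + 0.26·0.74) / (0.21)²
  = (2.802)² · (0.2491 + 0.1924) / 0.0441
  = 7.8512 · 0.4415 / 0.0441
  = 78.60
Adjust for 78% response: 78.60 / 0.78 = 100.77.
Round up → n = 101 per group.

n = 101 per group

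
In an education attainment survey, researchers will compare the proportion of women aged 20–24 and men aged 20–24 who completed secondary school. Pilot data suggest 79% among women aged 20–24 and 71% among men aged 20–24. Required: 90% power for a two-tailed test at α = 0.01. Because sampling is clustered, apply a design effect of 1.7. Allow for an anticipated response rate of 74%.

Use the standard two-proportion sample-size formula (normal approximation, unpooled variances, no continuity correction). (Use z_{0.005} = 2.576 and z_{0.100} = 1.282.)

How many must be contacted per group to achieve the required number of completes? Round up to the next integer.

n = (z_{α/2} + z_β)² · [p₁(1−p₁) + p₂(1−p₂)] / (p₁ − p₂)²
  = (2.576 + 1.282)² · (0.79·0.21 + 0.71·0.29) / (0.08)²
  = (3.858)² · (0.1659 + 0.2059) / 0.0064
  = 14.8842 · 0.3718 / 0.0064
  = 864.68
Design effect: 1.7 × 864.68 = 1469.95.
Adjust for 74% response: 1469.95 / 0.74 = 1986.42.
Round up → n = 1987 per group.

n = 1987 per group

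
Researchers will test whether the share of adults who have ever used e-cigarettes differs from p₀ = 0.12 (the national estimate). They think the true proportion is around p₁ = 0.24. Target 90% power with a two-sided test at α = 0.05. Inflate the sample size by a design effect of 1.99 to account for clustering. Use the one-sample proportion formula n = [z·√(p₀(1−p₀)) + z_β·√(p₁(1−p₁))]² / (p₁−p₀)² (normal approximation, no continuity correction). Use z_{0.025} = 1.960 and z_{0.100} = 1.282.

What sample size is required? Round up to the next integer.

n = 194

n = [z_{α/2}·√(p₀q₀) + z_β·√(p₁q₁)]² / (p₁ − p₀)²
  = [1.960·√(0.12·0.88) + 1.282·√(0.24·0.76)]² / (0.12)²
  = [1.960·0.3250 + 1.282·0.4271]² / 0.0144
  = [1.1844]² / 0.0144
  = 97.42
Design effect: 1.99 × 97.42 = 193.87.
Round up → n = 194.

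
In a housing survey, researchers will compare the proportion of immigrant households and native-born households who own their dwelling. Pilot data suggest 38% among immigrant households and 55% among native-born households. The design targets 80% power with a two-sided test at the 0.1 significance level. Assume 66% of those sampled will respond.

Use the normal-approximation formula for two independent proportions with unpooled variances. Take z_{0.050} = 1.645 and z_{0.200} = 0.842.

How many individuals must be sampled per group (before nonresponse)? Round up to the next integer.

n = (z_{α/2} + z_β)² · [p₁(1−p₁) + p₂(1−p₂)] / (p₁ − p₂)²
  = (1.645 + 0.842)² · (0.38·0.62 + 0.55·0.45) / (-0.17)²
  = (2.487)² · (0.2356 + 0.2475) / 0.0289
  = 6.1852 · 0.4831 / 0.0289
  = 103.39
Adjust for 66% response: 103.39 / 0.66 = 156.66.
Round up → n = 157 per group.

n = 157 per group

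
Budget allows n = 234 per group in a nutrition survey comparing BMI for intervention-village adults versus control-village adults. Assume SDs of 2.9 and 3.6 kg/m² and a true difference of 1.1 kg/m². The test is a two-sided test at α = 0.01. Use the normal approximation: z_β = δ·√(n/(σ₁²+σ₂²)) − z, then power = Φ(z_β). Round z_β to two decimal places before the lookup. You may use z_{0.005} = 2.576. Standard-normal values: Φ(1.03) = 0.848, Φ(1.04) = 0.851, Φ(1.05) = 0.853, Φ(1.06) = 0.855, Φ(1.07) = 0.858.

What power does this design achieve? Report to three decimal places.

z_β = δ·√(n/(σ₁²+σ₂²)) − z_{α/2}
    = 1.1 · √(234/21.37) − 2.576
    = 1.1 · 3.30907 − 2.576
    = 3.6400 − 2.576 = 1.0640 → 1.06
Power = Φ(1.06) = 0.855.

Power ≈ 0.855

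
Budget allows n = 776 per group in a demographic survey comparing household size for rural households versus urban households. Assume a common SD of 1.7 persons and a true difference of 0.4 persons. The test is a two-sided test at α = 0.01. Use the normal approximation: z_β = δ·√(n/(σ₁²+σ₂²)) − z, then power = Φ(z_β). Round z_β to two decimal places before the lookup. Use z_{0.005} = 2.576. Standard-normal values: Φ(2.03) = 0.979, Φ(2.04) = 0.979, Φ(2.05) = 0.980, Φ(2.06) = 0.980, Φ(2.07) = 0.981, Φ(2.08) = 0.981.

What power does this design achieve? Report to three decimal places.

z_β = δ·√(n/(σ₁²+σ₂²)) − z_{α/2}
    = 0.4 · √(776/5.78) − 2.576
    = 0.4 · 11.58689 − 2.576
    = 4.6348 − 2.576 = 2.0588 → 2.06
Power = Φ(2.06) = 0.980.

Power ≈ 0.980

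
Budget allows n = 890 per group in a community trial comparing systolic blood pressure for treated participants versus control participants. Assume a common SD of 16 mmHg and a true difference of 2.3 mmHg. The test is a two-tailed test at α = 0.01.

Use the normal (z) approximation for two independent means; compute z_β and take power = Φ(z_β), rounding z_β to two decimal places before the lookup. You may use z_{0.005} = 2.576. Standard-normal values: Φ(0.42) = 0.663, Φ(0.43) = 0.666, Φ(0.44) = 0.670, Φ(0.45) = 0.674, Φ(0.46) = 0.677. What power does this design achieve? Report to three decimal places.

z_β = δ·√(n/(σ₁²+σ₂²)) − z_{α/2}
    = 2.3 · √(890/512) − 2.576
    = 2.3 · 1.31844 − 2.576
    = 3.0324 − 2.576 = 0.4564 → 0.46
Power = Φ(0.46) = 0.677.

Power ≈ 0.677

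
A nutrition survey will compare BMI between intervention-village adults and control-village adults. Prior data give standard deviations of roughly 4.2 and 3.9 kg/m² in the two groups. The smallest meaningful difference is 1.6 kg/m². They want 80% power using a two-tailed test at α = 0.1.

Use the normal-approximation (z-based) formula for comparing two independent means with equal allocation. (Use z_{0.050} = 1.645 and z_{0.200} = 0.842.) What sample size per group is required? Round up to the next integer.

n = 80 per group

n = (z_{α/2} + z_β)² · (σ₁² + σ₂²) / δ²
  = (1.645 + 0.842)² · (4.2² + 3.9² = 32.85) / 1.6²
  = 6.1852 · 32.85 / 2.56
  = 79.37
Round up → n = 80 per group.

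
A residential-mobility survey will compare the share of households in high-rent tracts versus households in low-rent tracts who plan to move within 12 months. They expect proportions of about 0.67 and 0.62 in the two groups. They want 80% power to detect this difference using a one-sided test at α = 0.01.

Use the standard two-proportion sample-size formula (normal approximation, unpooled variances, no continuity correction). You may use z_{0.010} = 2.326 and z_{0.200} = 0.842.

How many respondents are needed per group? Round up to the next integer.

n = (z_α + z_β)² · [p₁(1−p₁) + p₂(1−p₂)] / (p₁ − p₂)²
  = (2.326 + 0.842)² · (0.67·0.33 + 0.62·0.38) / (0.05)²
  = (3.168)² · (0.2211 + 0.2356) / 0.0025
  = 10.0362 · 0.4567 / 0.0025
  = 1833.42
Round up → n = 1834 per group.

n = 1834 per group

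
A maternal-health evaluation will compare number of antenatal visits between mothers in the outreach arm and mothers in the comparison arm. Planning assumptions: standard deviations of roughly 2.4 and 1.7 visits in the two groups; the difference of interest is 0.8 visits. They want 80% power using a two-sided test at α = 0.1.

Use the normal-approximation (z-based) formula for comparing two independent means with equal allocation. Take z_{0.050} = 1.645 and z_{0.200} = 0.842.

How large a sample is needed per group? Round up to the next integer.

n = (z_{α/2} + z_β)² · (σ₁² + σ₂²) / δ²
  = (1.645 + 0.842)² · (2.4² + 1.7² = 8.65) / 0.8²
  = 6.1852 · 8.65 / 0.64
  = 83.60
Round up → n = 84 per group.

n = 84 per group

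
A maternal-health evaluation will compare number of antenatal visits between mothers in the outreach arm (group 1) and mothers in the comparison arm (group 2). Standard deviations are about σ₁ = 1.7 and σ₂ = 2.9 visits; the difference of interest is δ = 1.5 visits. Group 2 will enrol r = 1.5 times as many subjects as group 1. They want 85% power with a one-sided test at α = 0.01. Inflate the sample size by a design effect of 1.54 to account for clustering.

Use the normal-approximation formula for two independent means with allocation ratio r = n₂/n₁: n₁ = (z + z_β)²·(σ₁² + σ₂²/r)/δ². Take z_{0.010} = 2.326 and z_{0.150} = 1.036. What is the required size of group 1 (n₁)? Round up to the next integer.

n₁ = (z_α + z_β)² · (σ₁² + σ₂²/r) / δ²
   = (2.326 + 1.036)² · (1.7² + 2.9²/1.5) / 1.5²
   = 11.3030 · (2.89 + 5.6067) / 2.25
   = 11.3030 · 8.4967 / 2.25
   = 42.68
Design effect: 1.54 × 42.68 = 65.73.
Round up → n₁ = 66; n₂ = r·n₁ = 1.5 × 66 = 99.

n₁ = 66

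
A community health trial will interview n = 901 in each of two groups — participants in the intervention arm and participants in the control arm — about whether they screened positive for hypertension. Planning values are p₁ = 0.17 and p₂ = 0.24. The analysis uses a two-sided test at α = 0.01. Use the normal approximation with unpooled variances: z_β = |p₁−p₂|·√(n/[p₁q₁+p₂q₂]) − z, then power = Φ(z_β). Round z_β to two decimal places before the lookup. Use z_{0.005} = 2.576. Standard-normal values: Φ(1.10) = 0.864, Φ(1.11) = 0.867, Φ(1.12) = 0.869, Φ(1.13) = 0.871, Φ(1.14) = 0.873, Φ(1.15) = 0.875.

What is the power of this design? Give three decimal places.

z_β = |p₁−p₂|·√(n/[p₁q₁+p₂q₂]) − z_{α/2}
    = 0.07 · √(901/0.3235) − 2.576
    = 0.07 · 52.7746 − 2.576
    = 3.6942 − 2.576 = 1.1182 → 1.12
Power = Φ(1.12) = 0.869.

Power ≈ 0.869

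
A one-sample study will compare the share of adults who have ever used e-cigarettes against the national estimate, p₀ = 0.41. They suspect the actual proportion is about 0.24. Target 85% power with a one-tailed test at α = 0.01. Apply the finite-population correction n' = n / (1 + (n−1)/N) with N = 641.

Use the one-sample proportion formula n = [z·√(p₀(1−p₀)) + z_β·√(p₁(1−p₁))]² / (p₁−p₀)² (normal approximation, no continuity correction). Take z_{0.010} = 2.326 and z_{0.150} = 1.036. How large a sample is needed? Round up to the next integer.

n = [z_α·√(p₀q₀) + z_β·√(p₁q₁)]² / (p₁ − p₀)²
  = [2.326·√(0.41·0.59) + 1.036·√(0.24·0.76)]² / (-0.17)²
  = [2.326·0.4918 + 1.036·0.4271]² / 0.0289
  = [1.5865]² / 0.0289
  = 87.09
Finite-population correction (N = 641): 87.09 / (1 + (87.09 − 1)/641) = 76.78.
Round up → n = 77.

n = 77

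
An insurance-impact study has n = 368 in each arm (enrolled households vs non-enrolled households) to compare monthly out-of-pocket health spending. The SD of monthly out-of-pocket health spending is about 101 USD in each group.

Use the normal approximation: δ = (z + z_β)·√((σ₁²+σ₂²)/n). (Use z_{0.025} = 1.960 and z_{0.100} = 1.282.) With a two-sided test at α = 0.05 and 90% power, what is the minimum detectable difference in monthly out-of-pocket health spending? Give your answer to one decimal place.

δ = (z_{α/2} + z_β) · √((σ₁²+σ₂²)/n)
  = (1.960 + 1.282) · √(20402/368)
  = 3.242 · √55.4402
  = 3.242 · 7.4458
  = 24.1393

Minimum detectable difference ≈ 24.1 USD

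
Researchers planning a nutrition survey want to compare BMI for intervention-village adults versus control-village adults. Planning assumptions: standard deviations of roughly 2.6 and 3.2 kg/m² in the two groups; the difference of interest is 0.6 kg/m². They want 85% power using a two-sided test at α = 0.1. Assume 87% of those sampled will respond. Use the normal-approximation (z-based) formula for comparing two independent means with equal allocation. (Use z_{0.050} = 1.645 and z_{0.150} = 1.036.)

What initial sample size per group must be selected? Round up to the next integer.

n = 391 per group

n = (z_{α/2} + z_β)² · (σ₁² + σ₂²) / δ²
  = (1.645 + 1.036)² · (2.6² + 3.2² = 17) / 0.6²
  = 7.1878 · 17 / 0.36
  = 339.42
Adjust for 87% response: 339.42 / 0.87 = 390.14.
Round up → n = 391 per group.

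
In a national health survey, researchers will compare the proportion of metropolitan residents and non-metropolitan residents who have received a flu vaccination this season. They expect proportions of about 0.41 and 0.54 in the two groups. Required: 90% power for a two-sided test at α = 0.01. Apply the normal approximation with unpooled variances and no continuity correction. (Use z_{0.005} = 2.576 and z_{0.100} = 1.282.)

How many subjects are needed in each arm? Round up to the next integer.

n = (z_{α/2} + z_β)² · [p₁(1−p₁) + p₂(1−p₂)] / (p₁ − p₂)²
  = (2.576 + 1.282)² · (0.41·0.59 + 0.54·0.46) / (-0.13)²
  = (3.858)² · (0.2419 + 0.2484) / 0.0169
  = 14.8842 · 0.4903 / 0.0169
  = 431.82
Round up → n = 432 per group.

n = 432 per group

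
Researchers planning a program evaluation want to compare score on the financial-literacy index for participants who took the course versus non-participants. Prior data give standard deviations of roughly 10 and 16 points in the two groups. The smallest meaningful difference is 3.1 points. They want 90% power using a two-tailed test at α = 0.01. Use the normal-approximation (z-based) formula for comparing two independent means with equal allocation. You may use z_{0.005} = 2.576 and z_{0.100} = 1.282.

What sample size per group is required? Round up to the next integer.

n = 552 per group

n = (z_{α/2} + z_β)² · (σ₁² + σ₂²) / δ²
  = (2.576 + 1.282)² · (10² + 16² = 356) / 3.1²
  = 14.8842 · 356 / 9.61
  = 551.38
Round up → n = 552 per group.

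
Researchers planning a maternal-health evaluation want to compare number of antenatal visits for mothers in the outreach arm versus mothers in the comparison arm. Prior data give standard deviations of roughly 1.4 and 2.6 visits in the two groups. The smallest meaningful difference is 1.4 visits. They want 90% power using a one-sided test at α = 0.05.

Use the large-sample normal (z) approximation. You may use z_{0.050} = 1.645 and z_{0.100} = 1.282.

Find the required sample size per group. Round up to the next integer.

n = (z_α + z_β)² · (σ₁² + σ₂²) / δ²
  = (1.645 + 1.282)² · (1.4² + 2.6² = 8.72) / 1.4²
  = 8.5673 · 8.72 / 1.96
  = 38.12
Round up → n = 39 per group.

n = 39 per group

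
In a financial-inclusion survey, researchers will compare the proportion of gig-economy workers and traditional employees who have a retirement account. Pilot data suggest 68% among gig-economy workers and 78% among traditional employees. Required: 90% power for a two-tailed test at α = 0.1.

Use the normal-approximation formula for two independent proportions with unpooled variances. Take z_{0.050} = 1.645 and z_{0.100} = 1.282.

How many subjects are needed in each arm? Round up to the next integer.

n = (z_{α/2} + z_β)² · [p₁(1−p₁) + p₂(1−p₂)] / (p₁ − p₂)²
  = (1.645 + 1.282)² · (0.68·0.32 + 0.78·0.22) / (-0.10)²
  = (2.927)² · (0.2176 + 0.1716) / 0.0100
  = 8.5673 · 0.3892 / 0.0100
  = 333.44
Round up → n = 334 per group.

n = 334 per group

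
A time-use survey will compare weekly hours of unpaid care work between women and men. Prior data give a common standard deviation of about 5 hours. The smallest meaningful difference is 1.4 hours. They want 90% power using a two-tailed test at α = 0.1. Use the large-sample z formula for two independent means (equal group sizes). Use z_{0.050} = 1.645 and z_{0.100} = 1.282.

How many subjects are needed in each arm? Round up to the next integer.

n = (z_{α/2} + z_β)² · (σ₁² + σ₂²) / δ²
  = (1.645 + 1.282)² · (2·5² = 50) / 1.4²
  = 8.5673 · 50 / 1.96
  = 218.55
Round up → n = 219 per group.

n = 219 per group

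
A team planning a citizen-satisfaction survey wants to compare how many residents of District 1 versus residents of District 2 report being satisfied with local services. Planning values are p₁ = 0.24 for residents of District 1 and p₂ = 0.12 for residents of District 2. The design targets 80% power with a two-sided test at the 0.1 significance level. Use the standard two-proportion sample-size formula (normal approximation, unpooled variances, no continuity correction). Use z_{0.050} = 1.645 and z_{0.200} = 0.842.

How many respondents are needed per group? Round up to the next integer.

n = 124 per group

n = (z_{α/2} + z_β)² · [p₁(1−p₁) + p₂(1−p₂)] / (p₁ − p₂)²
  = (1.645 + 0.842)² · (0.24·0.76 + 0.12·0.88) / (0.12)²
  = (2.487)² · (0.1824 + 0.1056) / 0.0144
  = 6.1852 · 0.2880 / 0.0144
  = 123.70
Round up → n = 124 per group.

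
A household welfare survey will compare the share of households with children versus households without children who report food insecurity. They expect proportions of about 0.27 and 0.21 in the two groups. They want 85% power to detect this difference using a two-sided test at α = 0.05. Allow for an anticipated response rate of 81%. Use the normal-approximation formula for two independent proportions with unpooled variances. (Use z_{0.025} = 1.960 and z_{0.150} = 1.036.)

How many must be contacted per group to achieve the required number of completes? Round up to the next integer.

n = (z_{α/2} + z_β)² · [p₁(1−p₁) + p₂(1−p₂)] / (p₁ − p₂)²
  = (1.960 + 1.036)² · (0.27·0.73 + 0.21·0.79) / (0.06)²
  = (2.996)² · (0.1971 + 0.1659) / 0.0036
  = 8.9760 · 0.3630 / 0.0036
  = 905.08
Adjust for 81% response: 905.08 / 0.81 = 1117.38.
Round up → n = 1118 per group.

n = 1118 per group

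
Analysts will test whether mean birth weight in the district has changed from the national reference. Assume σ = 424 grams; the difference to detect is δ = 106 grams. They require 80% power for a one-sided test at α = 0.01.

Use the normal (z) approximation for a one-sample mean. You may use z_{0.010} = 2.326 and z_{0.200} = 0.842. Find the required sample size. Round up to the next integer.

n = 161

n = (z_α + z_β)² · σ² / δ²
  = (2.326 + 0.842)² · 424² / 106²
  = 10.0362 · 179776 / 11236
  = 160.58
Round up → n = 161.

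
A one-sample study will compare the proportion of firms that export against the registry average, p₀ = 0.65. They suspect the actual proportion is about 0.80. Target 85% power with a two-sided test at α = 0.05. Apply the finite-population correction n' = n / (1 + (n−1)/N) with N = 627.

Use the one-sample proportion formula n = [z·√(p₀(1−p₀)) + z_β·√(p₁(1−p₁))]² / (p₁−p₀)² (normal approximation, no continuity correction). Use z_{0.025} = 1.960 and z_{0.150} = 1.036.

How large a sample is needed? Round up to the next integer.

n = [z_{α/2}·√(p₀q₀) + z_β·√(p₁q₁)]² / (p₁ − p₀)²
  = [1.960·√(0.65·0.35) + 1.036·√(0.80·0.20)]² / (0.15)²
  = [1.960·0.4770 + 1.036·0.4000]² / 0.0225
  = [1.3493]² / 0.0225
  = 80.91
Finite-population correction (N = 627): 80.91 / (1 + (80.91 − 1)/627) = 71.76.
Round up → n = 72.

n = 72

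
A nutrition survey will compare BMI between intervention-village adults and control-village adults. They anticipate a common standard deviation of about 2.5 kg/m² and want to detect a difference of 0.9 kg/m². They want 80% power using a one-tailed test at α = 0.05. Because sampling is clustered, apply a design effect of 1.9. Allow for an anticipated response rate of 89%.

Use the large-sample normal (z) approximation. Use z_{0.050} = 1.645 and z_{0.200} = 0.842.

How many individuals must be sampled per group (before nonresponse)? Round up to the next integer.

n = (z_α + z_β)² · (σ₁² + σ₂²) / δ²
  = (1.645 + 0.842)² · (2·2.5² = 12.5) / 0.9²
  = 6.1852 · 12.5 / 0.81
  = 95.45
Design effect: 1.9 × 95.45 = 181.36.
Adjust for 89% response: 181.36 / 0.89 = 203.77.
Round up → n = 204 per group.

n = 204 per group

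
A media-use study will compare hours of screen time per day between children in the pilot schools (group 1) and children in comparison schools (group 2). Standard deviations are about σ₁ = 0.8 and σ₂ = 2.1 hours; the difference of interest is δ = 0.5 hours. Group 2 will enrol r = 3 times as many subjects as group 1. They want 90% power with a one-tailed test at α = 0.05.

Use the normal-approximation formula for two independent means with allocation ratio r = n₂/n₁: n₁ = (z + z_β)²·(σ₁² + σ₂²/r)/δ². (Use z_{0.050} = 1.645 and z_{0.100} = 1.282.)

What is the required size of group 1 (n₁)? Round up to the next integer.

n₁ = (z_α + z_β)² · (σ₁² + σ₂²/r) / δ²
   = (1.645 + 1.282)² · (0.8² + 2.1²/3) / 0.5²
   = 8.5673 · (0.64 + 1.47) / 0.25
   = 8.5673 · 2.11 / 0.25
   = 72.31
Round up → n₁ = 73; n₂ = r·n₁ = 3 × 73 = 219.

n₁ = 73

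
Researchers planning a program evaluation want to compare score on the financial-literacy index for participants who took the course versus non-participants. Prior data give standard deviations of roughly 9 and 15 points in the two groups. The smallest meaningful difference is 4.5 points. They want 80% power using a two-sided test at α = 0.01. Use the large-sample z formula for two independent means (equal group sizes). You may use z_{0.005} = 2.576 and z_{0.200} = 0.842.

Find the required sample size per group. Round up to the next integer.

n = 177 per group

n = (z_{α/2} + z_β)² · (σ₁² + σ₂²) / δ²
  = (2.576 + 0.842)² · (9² + 15² = 306) / 4.5²
  = 11.6827 · 306 / 20.25
  = 176.54
Round up → n = 177 per group.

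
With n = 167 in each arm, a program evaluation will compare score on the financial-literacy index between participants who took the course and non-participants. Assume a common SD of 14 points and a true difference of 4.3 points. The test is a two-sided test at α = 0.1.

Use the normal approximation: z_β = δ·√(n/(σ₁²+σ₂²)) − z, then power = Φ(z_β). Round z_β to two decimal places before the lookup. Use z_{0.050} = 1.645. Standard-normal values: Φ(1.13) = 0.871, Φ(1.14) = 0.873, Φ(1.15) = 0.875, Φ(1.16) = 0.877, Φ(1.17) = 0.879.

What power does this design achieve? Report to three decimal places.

z_β = δ·√(n/(σ₁²+σ₂²)) − z_{α/2}
    = 4.3 · √(167/392) − 1.645
    = 4.3 · 0.65270 − 1.645
    = 2.8066 − 1.645 = 1.1616 → 1.16
Power = Φ(1.16) = 0.877.

Power ≈ 0.877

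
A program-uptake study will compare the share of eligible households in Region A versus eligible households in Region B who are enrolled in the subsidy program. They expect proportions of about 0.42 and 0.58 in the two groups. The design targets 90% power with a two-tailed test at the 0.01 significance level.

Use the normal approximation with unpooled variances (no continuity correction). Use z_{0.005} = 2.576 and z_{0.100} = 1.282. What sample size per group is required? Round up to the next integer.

n = (z_{α/2} + z_β)² · [p₁(1−p₁) + p₂(1−p₂)] / (p₁ − p₂)²
  = (2.576 + 1.282)² · (0.42·0.58 + 0.58·0.42) / (-0.16)²
  = (3.858)² · (0.2436 + 0.2436) / 0.0256
  = 14.8842 · 0.4872 / 0.0256
  = 283.26
Round up → n = 284 per group.

n = 284 per group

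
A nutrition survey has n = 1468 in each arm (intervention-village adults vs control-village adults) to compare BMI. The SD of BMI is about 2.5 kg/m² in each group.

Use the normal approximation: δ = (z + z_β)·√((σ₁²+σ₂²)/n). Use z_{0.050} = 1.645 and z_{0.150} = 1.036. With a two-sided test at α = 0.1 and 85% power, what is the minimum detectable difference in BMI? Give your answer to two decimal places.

Minimum detectable difference ≈ 0.25 kg/m²

δ = (z_{α/2} + z_β) · √((σ₁²+σ₂²)/n)
  = (1.645 + 1.036) · √(12.5/1468)
  = 2.681 · √0.00851
  = 2.681 · 0.0923
  = 0.2474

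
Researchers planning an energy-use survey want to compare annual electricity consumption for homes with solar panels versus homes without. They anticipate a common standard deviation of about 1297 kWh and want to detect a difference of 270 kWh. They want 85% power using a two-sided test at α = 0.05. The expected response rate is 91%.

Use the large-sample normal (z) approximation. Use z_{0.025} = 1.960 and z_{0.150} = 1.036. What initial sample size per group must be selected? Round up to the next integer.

n = 456 per group

n = (z_{α/2} + z_β)² · (σ₁² + σ₂²) / δ²
  = (1.960 + 1.036)² · (2·1297² = 3364418) / 270²
  = 8.9760 · 3364418 / 72900
  = 414.25
Adjust for 91% response: 414.25 / 0.91 = 455.22.
Round up → n = 456 per group.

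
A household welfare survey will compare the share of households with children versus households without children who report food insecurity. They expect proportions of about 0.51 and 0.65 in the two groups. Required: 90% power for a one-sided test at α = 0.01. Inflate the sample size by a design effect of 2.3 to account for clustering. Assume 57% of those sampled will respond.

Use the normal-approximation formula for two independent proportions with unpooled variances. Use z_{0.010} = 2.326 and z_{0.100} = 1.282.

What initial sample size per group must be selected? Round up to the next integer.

n = 1280 per group

n = (z_α + z_β)² · [p₁(1−p₁) + p₂(1−p₂)] / (p₁ − p₂)²
  = (2.326 + 1.282)² · (0.51·0.49 + 0.65·0.35) / (-0.14)²
  = (3.608)² · (0.2499 + 0.2275) / 0.0196
  = 13.0177 · 0.4774 / 0.0196
  = 317.07
Design effect: 2.3 × 317.07 = 729.27.
Adjust for 57% response: 729.27 / 0.57 = 1279.42.
Round up → n = 1280 per group.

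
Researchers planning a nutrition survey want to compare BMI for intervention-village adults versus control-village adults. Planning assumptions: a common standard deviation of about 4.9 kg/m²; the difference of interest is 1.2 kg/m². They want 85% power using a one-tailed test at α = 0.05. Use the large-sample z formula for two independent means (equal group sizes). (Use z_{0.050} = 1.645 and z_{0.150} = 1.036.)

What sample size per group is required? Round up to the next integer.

n = (z_α + z_β)² · (σ₁² + σ₂²) / δ²
  = (1.645 + 1.036)² · (2·4.9² = 48.02) / 1.2²
  = 7.1878 · 48.02 / 1.44
  = 239.69
Round up → n = 240 per group.

n = 240 per group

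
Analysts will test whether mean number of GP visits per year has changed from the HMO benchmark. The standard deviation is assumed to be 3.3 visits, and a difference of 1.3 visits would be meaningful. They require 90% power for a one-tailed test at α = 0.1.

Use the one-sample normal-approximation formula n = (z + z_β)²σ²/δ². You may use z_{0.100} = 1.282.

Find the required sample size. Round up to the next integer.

n = 43

n = (z_α + z_β)² · σ² / δ²
  = (1.282 + 1.282)² · 3.3² / 1.3²
  = 6.5741 · 10.89 / 1.69
  = 42.36
Round up → n = 43.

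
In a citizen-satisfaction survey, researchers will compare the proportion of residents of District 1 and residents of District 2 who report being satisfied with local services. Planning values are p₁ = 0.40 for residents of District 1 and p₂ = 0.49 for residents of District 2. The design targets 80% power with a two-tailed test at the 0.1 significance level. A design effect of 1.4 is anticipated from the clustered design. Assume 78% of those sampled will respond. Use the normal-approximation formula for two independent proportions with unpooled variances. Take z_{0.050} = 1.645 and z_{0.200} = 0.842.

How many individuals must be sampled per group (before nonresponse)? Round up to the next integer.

n = (z_{α/2} + z_β)² · [p₁(1−p₁) + p₂(1−p₂)] / (p₁ − p₂)²
  = (1.645 + 0.842)² · (0.40·0.60 + 0.49·0.51) / (-0.09)²
  = (2.487)² · (0.2400 + 0.2499) / 0.0081
  = 6.1852 · 0.4899 / 0.0081
  = 374.09
Design effect: 1.4 × 374.09 = 523.72.
Adjust for 78% response: 523.72 / 0.78 = 671.44.
Round up → n = 672 per group.

n = 672 per group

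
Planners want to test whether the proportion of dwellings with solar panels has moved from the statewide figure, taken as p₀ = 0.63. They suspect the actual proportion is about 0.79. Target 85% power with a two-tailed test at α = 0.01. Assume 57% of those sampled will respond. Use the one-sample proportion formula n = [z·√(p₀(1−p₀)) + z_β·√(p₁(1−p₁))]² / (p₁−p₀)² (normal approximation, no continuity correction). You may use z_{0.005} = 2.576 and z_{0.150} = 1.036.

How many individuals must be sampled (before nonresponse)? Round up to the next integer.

n = 191

n = [z_{α/2}·√(p₀q₀) + z_β·√(p₁q₁)]² / (p₁ − p₀)²
  = [2.576·√(0.63·0.37) + 1.036·√(0.79·0.21)]² / (0.16)²
  = [2.576·0.4828 + 1.036·0.4073]² / 0.0256
  = [1.6657]² / 0.0256
  = 108.38
Adjust for 57% response: 108.38 / 0.57 = 190.14.
Round up → n = 191.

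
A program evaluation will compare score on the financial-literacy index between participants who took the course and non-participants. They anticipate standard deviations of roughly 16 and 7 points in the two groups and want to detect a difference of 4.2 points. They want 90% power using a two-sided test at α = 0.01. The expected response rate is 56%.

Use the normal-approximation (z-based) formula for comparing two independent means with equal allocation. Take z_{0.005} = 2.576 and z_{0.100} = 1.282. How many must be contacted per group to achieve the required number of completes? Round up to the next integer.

n = (z_{α/2} + z_β)² · (σ₁² + σ₂²) / δ²
  = (2.576 + 1.282)² · (16² + 7² = 305) / 4.2²
  = 14.8842 · 305 / 17.64
  = 257.35
Adjust for 56% response: 257.35 / 0.56 = 459.56.
Round up → n = 460 per group.

n = 460 per group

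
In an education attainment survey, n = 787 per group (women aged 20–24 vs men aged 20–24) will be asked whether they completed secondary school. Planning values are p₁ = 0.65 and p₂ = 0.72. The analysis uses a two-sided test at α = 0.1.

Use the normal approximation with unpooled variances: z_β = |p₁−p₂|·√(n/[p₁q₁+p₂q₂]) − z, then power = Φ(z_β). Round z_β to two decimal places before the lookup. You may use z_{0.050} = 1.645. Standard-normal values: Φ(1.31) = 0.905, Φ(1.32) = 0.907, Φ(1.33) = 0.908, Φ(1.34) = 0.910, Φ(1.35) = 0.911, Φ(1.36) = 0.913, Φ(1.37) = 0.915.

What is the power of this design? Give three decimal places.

z_β = |p₁−p₂|·√(n/[p₁q₁+p₂q₂]) − z_{α/2}
    = 0.07 · √(787/0.4291) − 1.645
    = 0.07 · 42.8261 − 1.645
    = 2.9978 − 1.645 = 1.3528 → 1.35
Power = Φ(1.35) = 0.911.

Power ≈ 0.911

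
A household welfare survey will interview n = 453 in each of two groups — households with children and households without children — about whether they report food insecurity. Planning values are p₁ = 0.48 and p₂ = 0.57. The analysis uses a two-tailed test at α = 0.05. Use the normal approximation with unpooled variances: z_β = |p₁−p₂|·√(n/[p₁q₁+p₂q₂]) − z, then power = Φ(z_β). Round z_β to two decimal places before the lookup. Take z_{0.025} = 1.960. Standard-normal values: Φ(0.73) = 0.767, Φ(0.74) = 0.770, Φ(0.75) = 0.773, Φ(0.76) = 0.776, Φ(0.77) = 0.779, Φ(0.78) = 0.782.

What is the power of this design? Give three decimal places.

Power ≈ 0.776

z_β = |p₁−p₂|·√(n/[p₁q₁+p₂q₂]) − z_{α/2}
    = 0.09 · √(453/0.4947) − 1.960
    = 0.09 · 30.2606 − 1.960
    = 2.7235 − 1.960 = 0.7635 → 0.76
Power = Φ(0.76) = 0.776.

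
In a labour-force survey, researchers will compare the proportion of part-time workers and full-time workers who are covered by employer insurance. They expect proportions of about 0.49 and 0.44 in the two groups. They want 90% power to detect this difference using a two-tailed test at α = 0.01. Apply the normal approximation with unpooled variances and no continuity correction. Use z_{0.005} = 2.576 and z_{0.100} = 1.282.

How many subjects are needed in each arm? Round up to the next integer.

n = (z_{α/2} + z_β)² · [p₁(1−p₁) + p₂(1−p₂)] / (p₁ − p₂)²
  = (2.576 + 1.282)² · (0.49·0.51 + 0.44·0.56) / (0.05)²
  = (3.858)² · (0.2499 + 0.2464) / 0.0025
  = 14.8842 · 0.4963 / 0.0025
  = 2954.80
Round up → n = 2955 per group.

n = 2955 per group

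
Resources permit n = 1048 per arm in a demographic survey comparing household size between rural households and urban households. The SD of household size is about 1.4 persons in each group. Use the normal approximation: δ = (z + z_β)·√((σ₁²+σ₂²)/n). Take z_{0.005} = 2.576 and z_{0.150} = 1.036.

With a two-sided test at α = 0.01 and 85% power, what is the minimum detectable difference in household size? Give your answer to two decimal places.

Minimum detectable difference ≈ 0.22 persons

δ = (z_{α/2} + z_β) · √((σ₁²+σ₂²)/n)
  = (2.576 + 1.036) · √(3.92/1048)
  = 3.612 · √0.00374
  = 3.612 · 0.0612
  = 0.2209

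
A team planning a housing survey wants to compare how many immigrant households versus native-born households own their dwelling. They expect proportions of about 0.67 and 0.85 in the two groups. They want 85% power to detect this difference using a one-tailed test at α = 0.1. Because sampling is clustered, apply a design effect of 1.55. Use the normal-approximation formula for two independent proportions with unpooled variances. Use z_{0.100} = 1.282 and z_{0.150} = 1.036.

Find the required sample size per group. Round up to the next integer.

n = 90 per group

n = (z_α + z_β)² · [p₁(1−p₁) + p₂(1−p₂)] / (p₁ − p₂)²
  = (1.282 + 1.036)² · (0.67·0.33 + 0.85·0.15) / (-0.18)²
  = (2.318)² · (0.2211 + 0.1275) / 0.0324
  = 5.3731 · 0.3486 / 0.0324
  = 57.81
Design effect: 1.55 × 57.81 = 89.61.
Round up → n = 90 per group.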